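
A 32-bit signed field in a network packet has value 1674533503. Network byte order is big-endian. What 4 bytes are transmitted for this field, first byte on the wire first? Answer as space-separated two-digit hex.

63 CF 5A 7F

1674533503 in hexadecimal, padded to 32 bits, is 0x63CF5A7F.
Split into bytes (most-significant first): 63 CF 5A 7F.
Big-endian stores the most-significant byte at the lowest address.
So the memory order matches the most-significant-first order: 63 CF 5A 7F.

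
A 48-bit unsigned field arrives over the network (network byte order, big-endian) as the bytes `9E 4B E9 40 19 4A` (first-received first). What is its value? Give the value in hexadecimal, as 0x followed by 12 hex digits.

Big-endian stores the most-significant byte at the lowest address.
The bytes are already most-significant first: 0x9E4BE940194A.

0x9E4BE940194A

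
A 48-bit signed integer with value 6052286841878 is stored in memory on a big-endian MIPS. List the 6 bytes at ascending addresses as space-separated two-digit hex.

05 81 28 68 44 16

6052286841878 in hexadecimal, padded to 48 bits, is 0x058128684416.
Split into bytes (most-significant first): 05 81 28 68 44 16.
In big-endian order the high byte comes first in memory.
So the memory order matches the most-significant-first order: 05 81 28 68 44 16.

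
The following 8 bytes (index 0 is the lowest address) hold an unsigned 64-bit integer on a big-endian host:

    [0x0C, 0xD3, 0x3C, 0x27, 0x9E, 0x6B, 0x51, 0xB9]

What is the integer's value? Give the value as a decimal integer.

924148489400308153

Big-endian stores the most-significant byte at the lowest address.
The bytes are already most-significant first: 0x0CD33C279E6B51B9.
0x0CD33C279E6B51B9 = 924148489400308153.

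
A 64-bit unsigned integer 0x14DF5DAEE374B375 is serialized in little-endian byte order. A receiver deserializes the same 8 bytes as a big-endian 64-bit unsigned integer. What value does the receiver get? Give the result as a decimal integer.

8481251044500561684

Stored little-endian, the bytes at ascending addresses are 75 B3 74 E3 AE 5D DF 14.
Read back as big-endian, the last byte is least significant, giving 0x75B374E3AE5DDF14.
0x75B374E3AE5DDF14 = 8481251044500561684.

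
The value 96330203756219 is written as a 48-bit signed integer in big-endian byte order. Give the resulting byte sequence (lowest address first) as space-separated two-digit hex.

57 9C 9F 93 76 BB

96330203756219 in hexadecimal, padded to 48 bits, is 0x579C9F9376BB.
Split into bytes (most-significant first): 57 9C 9F 93 76 BB.
Big-endian stores the most-significant byte at the lowest address.
So the memory order matches the most-significant-first order: 57 9C 9F 93 76 BB.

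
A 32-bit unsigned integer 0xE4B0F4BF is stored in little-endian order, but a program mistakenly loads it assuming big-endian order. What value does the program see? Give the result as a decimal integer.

Stored little-endian, the bytes at ascending addresses are BF F4 B0 E4.
Read back as big-endian, the last byte is least significant, giving 0xBFF4B0E4.
0xBFF4B0E4 = 3220484324.

3220484324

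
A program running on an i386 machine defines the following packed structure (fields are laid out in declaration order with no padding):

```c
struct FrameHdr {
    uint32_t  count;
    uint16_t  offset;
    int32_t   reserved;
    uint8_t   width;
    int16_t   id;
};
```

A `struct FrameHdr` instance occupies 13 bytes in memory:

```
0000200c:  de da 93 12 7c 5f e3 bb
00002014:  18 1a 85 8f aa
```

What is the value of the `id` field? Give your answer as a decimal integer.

`id` follows `count` (4 B), `offset` (2 B), `reserved` (4 B), `width` (1 B), so it starts at offset 4 + 2 + 4 + 1 = 11 and occupies 2 bytes.
Bytes at offsets 11..12: 8F AA.
In little-endian order the low byte comes first in memory.
Reassemble most-significant byte first: AA 8F → 0xAA8F.
Top bit is set, so as a signed 16-bit value this is 0xAA8F − 2^16 = -21873.

-21873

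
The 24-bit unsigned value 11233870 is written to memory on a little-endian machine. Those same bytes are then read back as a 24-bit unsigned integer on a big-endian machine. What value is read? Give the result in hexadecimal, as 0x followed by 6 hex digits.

0x4E6AAB

11233870 in 24-bit hexadecimal is 0xAB6A4E.
Stored little-endian, the bytes at ascending addresses are 4E 6A AB.
Read back as big-endian, the last byte is least significant, giving 0x4E6AAB.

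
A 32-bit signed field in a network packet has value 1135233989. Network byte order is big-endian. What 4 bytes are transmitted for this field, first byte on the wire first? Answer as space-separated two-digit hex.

1135233989 in hexadecimal, padded to 32 bits, is 0x43AA4BC5.
Split into bytes (most-significant first): 43 AA 4B C5.
In big-endian order the high byte comes first in memory.
So the memory order matches the most-significant-first order: 43 AA 4B C5.

43 AA 4B C5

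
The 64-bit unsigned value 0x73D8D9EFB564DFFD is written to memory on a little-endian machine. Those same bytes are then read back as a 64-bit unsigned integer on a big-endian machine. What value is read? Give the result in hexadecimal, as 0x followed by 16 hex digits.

Stored little-endian, the bytes at ascending addresses are FD DF 64 B5 EF D9 D8 73.
Read back as big-endian, the last byte is least significant, giving 0xFDDF64B5EFD9D873.

0xFDDF64B5EFD9D873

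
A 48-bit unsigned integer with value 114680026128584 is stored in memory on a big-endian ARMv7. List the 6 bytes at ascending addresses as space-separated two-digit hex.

114680026128584 in hexadecimal, padded to 48 bits, is 0x684D063860C8.
Split into bytes (most-significant first): 68 4D 06 38 60 C8.
Big-endian: lowest address holds the most-significant byte.
So the memory order matches the most-significant-first order: 68 4D 06 38 60 C8.

68 4D 06 38 60 C8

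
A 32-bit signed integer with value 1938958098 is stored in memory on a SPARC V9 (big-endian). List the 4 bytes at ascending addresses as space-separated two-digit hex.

1938958098 in hexadecimal, padded to 32 bits, is 0x73922712.
Split into bytes (most-significant first): 73 92 27 12.
In big-endian order the high byte comes first in memory.
So the memory order matches the most-significant-first order: 73 92 27 12.

73 92 27 12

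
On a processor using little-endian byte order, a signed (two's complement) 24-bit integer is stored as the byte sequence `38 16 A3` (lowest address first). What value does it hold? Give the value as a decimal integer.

-6089160

In little-endian order the low byte comes first in memory.
Reassemble most-significant byte first: A3 16 38 → 0xA31638.
Top bit is set, so as a signed 24-bit value this is 0xA31638 − 2^24 = -6089160.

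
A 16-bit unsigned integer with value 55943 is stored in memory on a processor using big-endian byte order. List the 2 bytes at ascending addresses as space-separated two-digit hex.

55943 in hexadecimal, padded to 16 bits, is 0xDA87.
Split into bytes (most-significant first): DA 87.
Big-endian stores the most-significant byte at the lowest address.
So the memory order matches the most-significant-first order: DA 87.

DA 87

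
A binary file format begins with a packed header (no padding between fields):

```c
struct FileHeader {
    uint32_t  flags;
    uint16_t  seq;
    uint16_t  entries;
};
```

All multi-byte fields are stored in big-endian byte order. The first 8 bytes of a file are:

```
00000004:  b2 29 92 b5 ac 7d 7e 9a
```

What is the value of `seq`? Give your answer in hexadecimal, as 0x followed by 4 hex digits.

0xAC7D

`seq` follows `flags` (4 bytes), so it starts at byte offset 4 and occupies 2 bytes.
Bytes at offsets 4..5: AC 7D.
Big-endian: lowest address holds the most-significant byte.
The bytes are already most-significant first: 0xAC7D.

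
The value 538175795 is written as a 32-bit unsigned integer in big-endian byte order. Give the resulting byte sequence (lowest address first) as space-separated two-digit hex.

20 13 E9 33

538175795 in hexadecimal, padded to 32 bits, is 0x2013E933.
Split into bytes (most-significant first): 20 13 E9 33.
Big-endian: lowest address holds the most-significant byte.
So the memory order matches the most-significant-first order: 20 13 E9 33.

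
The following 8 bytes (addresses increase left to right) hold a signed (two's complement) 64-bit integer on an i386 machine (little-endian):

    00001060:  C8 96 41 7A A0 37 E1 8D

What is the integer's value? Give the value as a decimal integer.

Little-endian: lowest address holds the least-significant byte.
Reassemble most-significant byte first: 8D E1 37 A0 7A 41 96 C8 → 0x8DE137A07A4196C8.
Top bit is set, so as a signed 64-bit value this is 0x8DE137A07A4196C8 − 2^64 = -8223230282216401208.

-8223230282216401208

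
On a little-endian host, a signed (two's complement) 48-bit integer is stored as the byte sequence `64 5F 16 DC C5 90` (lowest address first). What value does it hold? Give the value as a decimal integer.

-122295501299868

In little-endian order the low byte comes first in memory.
Reassemble most-significant byte first: 90 C5 DC 16 5F 64 → 0x90C5DC165F64.
Top bit is set, so as a signed 48-bit value this is 0x90C5DC165F64 − 2^48 = -122295501299868.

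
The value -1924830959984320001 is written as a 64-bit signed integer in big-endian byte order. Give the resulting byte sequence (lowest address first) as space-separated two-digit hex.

Two's complement of -1924830959984320001 in 64 bits: 1924830959984320001 = 0x1AB65F8F568A1E01; invert → 0xE549A070A975E1FE; add 1 → 0xE549A070A975E1FF.
Split into bytes (most-significant first): E5 49 A0 70 A9 75 E1 FF.
Big-endian: lowest address holds the most-significant byte.
So the memory order matches the most-significant-first order: E5 49 A0 70 A9 75 E1 FF.

E5 49 A0 70 A9 75 E1 FF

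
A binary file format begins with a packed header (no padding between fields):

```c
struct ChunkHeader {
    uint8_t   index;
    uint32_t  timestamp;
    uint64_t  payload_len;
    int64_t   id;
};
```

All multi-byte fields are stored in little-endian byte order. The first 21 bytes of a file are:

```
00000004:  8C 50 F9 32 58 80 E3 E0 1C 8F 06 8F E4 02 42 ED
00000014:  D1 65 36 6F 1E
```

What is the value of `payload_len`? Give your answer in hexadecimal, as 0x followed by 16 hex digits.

`payload_len` follows `index` (1 B), `timestamp` (4 B), so it starts at offset 1 + 4 = 5 and occupies 8 bytes.
Bytes at offsets 5..12: 80 E3 E0 1C 8F 06 8F E4.
In little-endian order the low byte comes first in memory.
Reassemble most-significant byte first: E4 8F 06 8F 1C E0 E3 80 → 0xE48F068F1CE0E380.

0xE48F068F1CE0E380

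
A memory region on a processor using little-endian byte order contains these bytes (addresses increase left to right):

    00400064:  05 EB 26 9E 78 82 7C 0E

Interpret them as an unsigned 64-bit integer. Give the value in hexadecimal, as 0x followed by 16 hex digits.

Little-endian: lowest address holds the least-significant byte.
Reassemble most-significant byte first: 0E 7C 82 78 9E 26 EB 05 → 0x0E7C82789E26EB05.

0x0E7C82789E26EB05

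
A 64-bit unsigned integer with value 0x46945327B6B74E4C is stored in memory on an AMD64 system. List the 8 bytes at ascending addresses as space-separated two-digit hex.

Split into bytes (most-significant first): 46 94 53 27 B6 B7 4E 4C.
Little-endian stores the least-significant byte at the lowest address.
So at ascending addresses the bytes are 4C 4E B7 B6 27 53 94 46.

4C 4E B7 B6 27 53 94 46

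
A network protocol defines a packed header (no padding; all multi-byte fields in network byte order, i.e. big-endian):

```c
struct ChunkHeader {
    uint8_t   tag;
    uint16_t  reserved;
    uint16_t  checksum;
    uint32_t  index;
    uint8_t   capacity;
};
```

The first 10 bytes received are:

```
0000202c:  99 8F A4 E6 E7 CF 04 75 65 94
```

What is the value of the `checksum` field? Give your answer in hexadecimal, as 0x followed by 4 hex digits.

0xE6E7

`checksum` follows `tag` (1 B), `reserved` (2 B), so it starts at offset 1 + 2 = 3 and occupies 2 bytes.
Bytes at offsets 3..4: E6 E7.
In big-endian order the high byte comes first in memory.
The bytes are already most-significant first: 0xE6E7.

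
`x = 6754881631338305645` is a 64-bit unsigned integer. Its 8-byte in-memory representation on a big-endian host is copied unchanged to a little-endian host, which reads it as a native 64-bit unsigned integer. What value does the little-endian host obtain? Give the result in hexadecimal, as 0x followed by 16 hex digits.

0x6D18BB070E29BE5D

6754881631338305645 in 64-bit hexadecimal is 0x5DBE290E07BB186D.
Stored big-endian, the bytes at ascending addresses are 5D BE 29 0E 07 BB 18 6D.
Read back as little-endian, the first byte is least significant, giving 0x6D18BB070E29BE5D.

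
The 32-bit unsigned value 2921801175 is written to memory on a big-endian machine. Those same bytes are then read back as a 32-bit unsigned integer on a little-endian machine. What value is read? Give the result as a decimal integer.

2921801175 in 32-bit hexadecimal is 0xAE2725D7.
Stored big-endian, the bytes at ascending addresses are AE 27 25 D7.
Read back as little-endian, the first byte is least significant, giving 0xD72527AE.
0xD72527AE = 3609536430.

3609536430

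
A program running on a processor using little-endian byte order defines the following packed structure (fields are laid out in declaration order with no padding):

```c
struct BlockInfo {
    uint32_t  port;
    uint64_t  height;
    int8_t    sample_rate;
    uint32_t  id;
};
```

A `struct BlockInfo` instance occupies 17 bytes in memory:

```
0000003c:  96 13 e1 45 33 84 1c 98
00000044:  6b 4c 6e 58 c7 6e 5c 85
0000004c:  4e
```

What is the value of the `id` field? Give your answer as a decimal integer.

`id` follows `port` (4 B), `height` (8 B), `sample_rate` (1 B), so it starts at offset 4 + 8 + 1 = 13 and occupies 4 bytes.
Bytes at offsets 13..16: 6E 5C 85 4E.
Little-endian stores the least-significant byte at the lowest address.
Reassemble most-significant byte first: 4E 85 5C 6E → 0x4E855C6E.
0x4E855C6E = 1317362798.

1317362798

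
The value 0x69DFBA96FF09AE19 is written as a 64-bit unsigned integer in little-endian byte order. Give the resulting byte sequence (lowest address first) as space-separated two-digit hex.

19 AE 09 FF 96 BA DF 69

Split into bytes (most-significant first): 69 DF BA 96 FF 09 AE 19.
In little-endian order the low byte comes first in memory.
So at ascending addresses the bytes are 19 AE 09 FF 96 BA DF 69.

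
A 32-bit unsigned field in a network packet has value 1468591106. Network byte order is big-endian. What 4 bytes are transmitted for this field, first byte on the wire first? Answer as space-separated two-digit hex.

57 88 EC 02

1468591106 in hexadecimal, padded to 32 bits, is 0x5788EC02.
Split into bytes (most-significant first): 57 88 EC 02.
Big-endian stores the most-significant byte at the lowest address.
So the memory order matches the most-significant-first order: 57 88 EC 02.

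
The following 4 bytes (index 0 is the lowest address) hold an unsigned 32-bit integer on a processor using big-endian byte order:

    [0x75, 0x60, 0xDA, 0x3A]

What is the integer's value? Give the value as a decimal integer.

1969281594

Big-endian stores the most-significant byte at the lowest address.
The bytes are already most-significant first: 0x7560DA3A.
0x7560DA3A = 1969281594.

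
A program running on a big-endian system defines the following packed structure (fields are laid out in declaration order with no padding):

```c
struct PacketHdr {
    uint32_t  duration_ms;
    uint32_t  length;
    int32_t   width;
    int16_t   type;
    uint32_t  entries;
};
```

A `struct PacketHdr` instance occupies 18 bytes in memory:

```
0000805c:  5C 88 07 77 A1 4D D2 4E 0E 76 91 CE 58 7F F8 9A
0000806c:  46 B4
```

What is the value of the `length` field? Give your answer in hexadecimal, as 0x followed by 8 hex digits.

`length` follows `duration_ms` (4 bytes), so it starts at byte offset 4 and occupies 4 bytes.
Bytes at offsets 4..7: A1 4D D2 4E.
Big-endian stores the most-significant byte at the lowest address.
The bytes are already most-significant first: 0xA14DD24E.

0xA14DD24E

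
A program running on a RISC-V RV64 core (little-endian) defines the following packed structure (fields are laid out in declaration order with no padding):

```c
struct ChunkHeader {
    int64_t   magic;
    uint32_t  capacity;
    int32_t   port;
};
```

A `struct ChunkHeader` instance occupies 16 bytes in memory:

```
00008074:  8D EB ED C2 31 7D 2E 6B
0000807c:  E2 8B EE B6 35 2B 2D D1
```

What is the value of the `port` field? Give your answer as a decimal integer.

`port` follows `magic` (8 B), `capacity` (4 B), so it starts at offset 8 + 4 = 12 and occupies 4 bytes.
Bytes at offsets 12..15: 35 2B 2D D1.
In little-endian order the low byte comes first in memory.
Reassemble most-significant byte first: D1 2D 2B 35 → 0xD12D2B35.
Top bit is set, so as a signed 32-bit value this is 0xD12D2B35 − 2^32 = -785568971.

-785568971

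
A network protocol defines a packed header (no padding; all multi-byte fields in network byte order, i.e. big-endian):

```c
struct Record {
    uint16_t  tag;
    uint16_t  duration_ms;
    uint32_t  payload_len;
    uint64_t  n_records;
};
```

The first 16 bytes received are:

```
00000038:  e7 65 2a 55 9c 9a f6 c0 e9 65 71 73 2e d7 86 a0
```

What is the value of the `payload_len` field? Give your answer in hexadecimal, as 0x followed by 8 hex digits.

`payload_len` follows `tag` (2 B), `duration_ms` (2 B), so it starts at offset 2 + 2 = 4 and occupies 4 bytes.
Bytes at offsets 4..7: 9C 9A F6 C0.
Big-endian stores the most-significant byte at the lowest address.
The bytes are already most-significant first: 0x9C9AF6C0.

0x9C9AF6C0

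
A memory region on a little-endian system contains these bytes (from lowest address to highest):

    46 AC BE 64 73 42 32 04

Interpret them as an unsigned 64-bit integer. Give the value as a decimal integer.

Little-endian: lowest address holds the least-significant byte.
Reassemble most-significant byte first: 04 32 42 73 64 BE AC 46 → 0x0432427364BEAC46.
0x0432427364BEAC46 = 302377188366134342.

302377188366134342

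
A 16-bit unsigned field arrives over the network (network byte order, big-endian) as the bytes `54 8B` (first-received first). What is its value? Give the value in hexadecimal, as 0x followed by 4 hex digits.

Big-endian: lowest address holds the most-significant byte.
The bytes are already most-significant first: 0x548B.

0x548B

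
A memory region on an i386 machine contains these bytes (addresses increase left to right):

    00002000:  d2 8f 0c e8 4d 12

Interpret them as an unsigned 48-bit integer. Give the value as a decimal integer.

Little-endian stores the least-significant byte at the lowest address.
Reassemble most-significant byte first: 12 4D E8 0C 8F D2 → 0x124DE80C8FD2.
0x124DE80C8FD2 = 20125814919122.

20125814919122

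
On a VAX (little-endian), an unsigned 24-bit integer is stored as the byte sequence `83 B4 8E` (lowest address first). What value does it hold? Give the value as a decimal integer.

9352323

In little-endian order the low byte comes first in memory.
Reassemble most-significant byte first: 8E B4 83 → 0x8EB483.
0x8EB483 = 9352323.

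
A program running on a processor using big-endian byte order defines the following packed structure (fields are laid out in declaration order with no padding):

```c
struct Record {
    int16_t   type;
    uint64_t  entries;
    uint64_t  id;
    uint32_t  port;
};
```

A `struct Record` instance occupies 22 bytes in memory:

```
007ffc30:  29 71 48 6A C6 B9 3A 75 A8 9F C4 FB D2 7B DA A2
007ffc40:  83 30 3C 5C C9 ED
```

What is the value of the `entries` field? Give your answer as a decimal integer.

5218201617114179743

`entries` follows `type` (2 bytes), so it starts at byte offset 2 and occupies 8 bytes.
Bytes at offsets 2..9: 48 6A C6 B9 3A 75 A8 9F.
In big-endian order the high byte comes first in memory.
The bytes are already most-significant first: 0x486AC6B93A75A89F.
0x486AC6B93A75A89F = 5218201617114179743.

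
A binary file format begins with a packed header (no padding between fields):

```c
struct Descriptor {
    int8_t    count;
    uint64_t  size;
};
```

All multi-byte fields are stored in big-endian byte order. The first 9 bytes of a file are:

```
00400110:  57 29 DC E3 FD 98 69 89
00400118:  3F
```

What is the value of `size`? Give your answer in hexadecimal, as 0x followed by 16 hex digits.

`size` follows `count` (1 byte), so it starts at byte offset 1 and occupies 8 bytes.
Bytes at offsets 1..8: 29 DC E3 FD 98 69 89 3F.
In big-endian order the high byte comes first in memory.
The bytes are already most-significant first: 0x29DCE3FD9869893F.

0x29DCE3FD9869893F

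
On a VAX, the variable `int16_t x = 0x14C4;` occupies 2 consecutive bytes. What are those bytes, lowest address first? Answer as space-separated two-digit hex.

C4 14

Split into bytes (most-significant first): 14 C4.
Little-endian: lowest address holds the least-significant byte.
So at ascending addresses the bytes are C4 14.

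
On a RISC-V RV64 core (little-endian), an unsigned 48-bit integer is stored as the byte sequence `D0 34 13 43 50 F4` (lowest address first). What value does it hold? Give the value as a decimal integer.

268625559893200

In little-endian order the low byte comes first in memory.
Reassemble most-significant byte first: F4 50 43 13 34 D0 → 0xF450431334D0.
0xF450431334D0 = 268625559893200.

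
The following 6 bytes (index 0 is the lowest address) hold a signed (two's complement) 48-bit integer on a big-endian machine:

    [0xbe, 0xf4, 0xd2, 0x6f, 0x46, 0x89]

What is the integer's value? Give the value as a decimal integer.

Big-endian: lowest address holds the most-significant byte.
The bytes are already most-significant first: 0xBEF4D26F4689.
Top bit is set, so as a signed 48-bit value this is 0xBEF4D26F4689 − 2^48 = -71516264905079.

-71516264905079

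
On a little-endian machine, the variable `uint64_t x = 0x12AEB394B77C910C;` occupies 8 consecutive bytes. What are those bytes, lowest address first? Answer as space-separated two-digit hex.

0C 91 7C B7 94 B3 AE 12

Split into bytes (most-significant first): 12 AE B3 94 B7 7C 91 0C.
In little-endian order the low byte comes first in memory.
So at ascending addresses the bytes are 0C 91 7C B7 94 B3 AE 12.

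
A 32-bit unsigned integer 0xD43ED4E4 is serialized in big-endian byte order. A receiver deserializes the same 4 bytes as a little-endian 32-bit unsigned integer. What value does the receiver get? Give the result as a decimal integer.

3839114964

Stored big-endian, the bytes at ascending addresses are D4 3E D4 E4.
Read back as little-endian, the first byte is least significant, giving 0xE4D43ED4.
0xE4D43ED4 = 3839114964.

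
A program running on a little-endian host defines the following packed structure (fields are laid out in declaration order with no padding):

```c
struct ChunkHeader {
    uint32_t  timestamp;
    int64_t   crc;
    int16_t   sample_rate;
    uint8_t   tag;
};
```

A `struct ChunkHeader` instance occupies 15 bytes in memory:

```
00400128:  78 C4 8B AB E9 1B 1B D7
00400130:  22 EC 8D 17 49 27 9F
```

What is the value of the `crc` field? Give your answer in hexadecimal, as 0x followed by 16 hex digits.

`crc` follows `timestamp` (4 bytes), so it starts at byte offset 4 and occupies 8 bytes.
Bytes at offsets 4..11: E9 1B 1B D7 22 EC 8D 17.
Little-endian: lowest address holds the least-significant byte.
Reassemble most-significant byte first: 17 8D EC 22 D7 1B 1B E9 → 0x178DEC22D71B1BE9.

0x178DEC22D71B1BE9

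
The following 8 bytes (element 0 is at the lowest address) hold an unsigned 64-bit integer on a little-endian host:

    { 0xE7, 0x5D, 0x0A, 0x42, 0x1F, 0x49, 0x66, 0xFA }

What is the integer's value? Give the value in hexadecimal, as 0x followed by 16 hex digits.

0xFA66491F420A5DE7

In little-endian order the low byte comes first in memory.
Reassemble most-significant byte first: FA 66 49 1F 42 0A 5D E7 → 0xFA66491F420A5DE7.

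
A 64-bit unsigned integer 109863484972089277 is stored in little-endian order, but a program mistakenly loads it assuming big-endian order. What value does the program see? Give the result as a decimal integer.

109863484972089277 in 64-bit hexadecimal is 0x01865041EB8C3FBD.
Stored little-endian, the bytes at ascending addresses are BD 3F 8C EB 41 50 86 01.
Read back as big-endian, the last byte is least significant, giving 0xBD3F8CEB41508601.
0xBD3F8CEB41508601 = 13636773138742150657.

13636773138742150657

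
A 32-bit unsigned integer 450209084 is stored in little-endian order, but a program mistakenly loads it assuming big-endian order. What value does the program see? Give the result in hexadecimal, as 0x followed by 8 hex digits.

450209084 in 32-bit hexadecimal is 0x1AD5A53C.
Stored little-endian, the bytes at ascending addresses are 3C A5 D5 1A.
Read back as big-endian, the last byte is least significant, giving 0x3CA5D51A.

0x3CA5D51A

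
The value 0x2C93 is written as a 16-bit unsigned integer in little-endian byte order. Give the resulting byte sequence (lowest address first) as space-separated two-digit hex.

Split into bytes (most-significant first): 2C 93.
Little-endian: lowest address holds the least-significant byte.
So at ascending addresses the bytes are 93 2C.

93 2C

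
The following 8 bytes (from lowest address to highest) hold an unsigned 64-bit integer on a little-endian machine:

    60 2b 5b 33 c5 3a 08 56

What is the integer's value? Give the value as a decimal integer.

6199269505720068960

Little-endian: lowest address holds the least-significant byte.
Reassemble most-significant byte first: 56 08 3A C5 33 5B 2B 60 → 0x56083AC5335B2B60.
0x56083AC5335B2B60 = 6199269505720068960.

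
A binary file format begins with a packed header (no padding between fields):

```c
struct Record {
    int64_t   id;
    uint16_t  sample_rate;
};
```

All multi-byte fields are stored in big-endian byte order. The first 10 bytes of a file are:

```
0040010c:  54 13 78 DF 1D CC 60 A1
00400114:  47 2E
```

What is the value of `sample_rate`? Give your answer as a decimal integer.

`sample_rate` follows `id` (8 bytes), so it starts at byte offset 8 and occupies 2 bytes.
Bytes at offsets 8..9: 47 2E.
Big-endian: lowest address holds the most-significant byte.
The bytes are already most-significant first: 0x472E.
0x472E = 18222.

18222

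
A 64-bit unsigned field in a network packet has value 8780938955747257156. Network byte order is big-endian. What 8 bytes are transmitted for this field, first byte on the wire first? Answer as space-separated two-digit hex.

79 DC 29 74 F3 B4 6B 44

8780938955747257156 in hexadecimal, padded to 64 bits, is 0x79DC2974F3B46B44.
Split into bytes (most-significant first): 79 DC 29 74 F3 B4 6B 44.
In big-endian order the high byte comes first in memory.
So the memory order matches the most-significant-first order: 79 DC 29 74 F3 B4 6B 44.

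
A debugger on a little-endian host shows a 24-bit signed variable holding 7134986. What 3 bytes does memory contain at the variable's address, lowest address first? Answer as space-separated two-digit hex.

7134986 in hexadecimal, padded to 24 bits, is 0x6CDF0A.
Split into bytes (most-significant first): 6C DF 0A.
Little-endian: lowest address holds the least-significant byte.
So at ascending addresses the bytes are 0A DF 6C.

0A DF 6C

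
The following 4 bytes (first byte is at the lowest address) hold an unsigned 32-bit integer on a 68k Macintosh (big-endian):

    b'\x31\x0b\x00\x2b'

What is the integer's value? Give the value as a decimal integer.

822804523

Big-endian stores the most-significant byte at the lowest address.
The bytes are already most-significant first: 0x310B002B.
0x310B002B = 822804523.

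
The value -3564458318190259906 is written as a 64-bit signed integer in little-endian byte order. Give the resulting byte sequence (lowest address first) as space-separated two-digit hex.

Two's complement of -3564458318190259906 in 64 bits: 3564458318190259906 = 0x31777FF4806AAEC2; invert → 0xCE88800B7F95513D; add 1 → 0xCE88800B7F95513E.
Split into bytes (most-significant first): CE 88 80 0B 7F 95 51 3E.
Little-endian stores the least-significant byte at the lowest address.
So at ascending addresses the bytes are 3E 51 95 7F 0B 80 88 CE.

3E 51 95 7F 0B 80 88 CE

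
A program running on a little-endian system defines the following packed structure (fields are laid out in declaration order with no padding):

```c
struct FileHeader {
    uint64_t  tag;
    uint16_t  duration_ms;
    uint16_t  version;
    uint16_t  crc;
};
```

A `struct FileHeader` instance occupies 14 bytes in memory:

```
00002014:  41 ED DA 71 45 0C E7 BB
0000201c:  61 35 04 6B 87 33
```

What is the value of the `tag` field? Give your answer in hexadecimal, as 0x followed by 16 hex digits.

0xBBE70C4571DAED41

`tag` is the first field, at byte offset 0, occupying 8 bytes.
Bytes at offsets 0..7: 41 ED DA 71 45 0C E7 BB.
In little-endian order the low byte comes first in memory.
Reassemble most-significant byte first: BB E7 0C 45 71 DA ED 41 → 0xBBE70C4571DAED41.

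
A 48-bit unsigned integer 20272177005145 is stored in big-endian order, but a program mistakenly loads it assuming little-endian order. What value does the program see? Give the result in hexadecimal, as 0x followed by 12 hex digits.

0x59C2E8FB6F12

20272177005145 in 48-bit hexadecimal is 0x126FFBE8C259.
Stored big-endian, the bytes at ascending addresses are 12 6F FB E8 C2 59.
Read back as little-endian, the first byte is least significant, giving 0x59C2E8FB6F12.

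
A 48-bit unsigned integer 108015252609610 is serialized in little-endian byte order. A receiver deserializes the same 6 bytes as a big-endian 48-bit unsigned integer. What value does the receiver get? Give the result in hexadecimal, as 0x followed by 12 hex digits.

108015252609610 in 48-bit hexadecimal is 0x623D42C31A4A.
Stored little-endian, the bytes at ascending addresses are 4A 1A C3 42 3D 62.
Read back as big-endian, the last byte is least significant, giving 0x4A1AC3423D62.

0x4A1AC3423D62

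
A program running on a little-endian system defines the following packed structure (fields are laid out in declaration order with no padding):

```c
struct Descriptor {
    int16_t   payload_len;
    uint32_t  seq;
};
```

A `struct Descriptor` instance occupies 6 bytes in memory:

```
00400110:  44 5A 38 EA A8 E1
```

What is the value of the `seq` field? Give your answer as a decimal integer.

3785943608

`seq` follows `payload_len` (2 bytes), so it starts at byte offset 2 and occupies 4 bytes.
Bytes at offsets 2..5: 38 EA A8 E1.
In little-endian order the low byte comes first in memory.
Reassemble most-significant byte first: E1 A8 EA 38 → 0xE1A8EA38.
0xE1A8EA38 = 3785943608.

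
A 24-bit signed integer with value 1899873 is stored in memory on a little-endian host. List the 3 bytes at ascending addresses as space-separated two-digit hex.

1899873 in hexadecimal, padded to 24 bits, is 0x1CFD61.
Split into bytes (most-significant first): 1C FD 61.
Little-endian: lowest address holds the least-significant byte.
So at ascending addresses the bytes are 61 FD 1C.

61 FD 1C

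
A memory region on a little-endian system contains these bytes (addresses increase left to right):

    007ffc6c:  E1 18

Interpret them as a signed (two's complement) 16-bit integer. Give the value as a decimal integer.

Little-endian: lowest address holds the least-significant byte.
Reassemble most-significant byte first: 18 E1 → 0x18E1.
0x18E1 = 6369.

6369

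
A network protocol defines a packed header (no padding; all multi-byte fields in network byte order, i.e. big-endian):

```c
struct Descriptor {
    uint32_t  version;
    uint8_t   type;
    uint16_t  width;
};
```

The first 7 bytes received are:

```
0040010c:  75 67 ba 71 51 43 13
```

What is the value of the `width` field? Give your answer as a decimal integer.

17171

`width` follows `version` (4 B), `type` (1 B), so it starts at offset 4 + 1 = 5 and occupies 2 bytes.
Bytes at offsets 5..6: 43 13.
Big-endian: lowest address holds the most-significant byte.
The bytes are already most-significant first: 0x4313.
0x4313 = 17171.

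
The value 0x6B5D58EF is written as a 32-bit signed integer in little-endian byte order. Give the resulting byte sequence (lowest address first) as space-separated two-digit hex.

Split into bytes (most-significant first): 6B 5D 58 EF.
In little-endian order the low byte comes first in memory.
So at ascending addresses the bytes are EF 58 5D 6B.

EF 58 5D 6B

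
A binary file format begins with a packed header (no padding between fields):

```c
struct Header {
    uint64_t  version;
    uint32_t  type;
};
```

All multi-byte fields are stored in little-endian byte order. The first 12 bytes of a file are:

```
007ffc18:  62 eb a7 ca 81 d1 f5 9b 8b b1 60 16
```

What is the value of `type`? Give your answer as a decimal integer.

375435659

`type` follows `version` (8 bytes), so it starts at byte offset 8 and occupies 4 bytes.
Bytes at offsets 8..11: 8B B1 60 16.
In little-endian order the low byte comes first in memory.
Reassemble most-significant byte first: 16 60 B1 8B → 0x1660B18B.
0x1660B18B = 375435659.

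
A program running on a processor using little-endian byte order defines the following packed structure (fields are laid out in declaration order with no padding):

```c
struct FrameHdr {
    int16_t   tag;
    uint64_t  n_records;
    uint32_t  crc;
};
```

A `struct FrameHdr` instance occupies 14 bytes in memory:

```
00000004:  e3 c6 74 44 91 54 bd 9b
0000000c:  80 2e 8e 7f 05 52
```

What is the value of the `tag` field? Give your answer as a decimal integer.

`tag` is the first field, at byte offset 0, occupying 2 bytes.
Bytes at offsets 0..1: E3 C6.
Little-endian: lowest address holds the least-significant byte.
Reassemble most-significant byte first: C6 E3 → 0xC6E3.
Top bit is set, so as a signed 16-bit value this is 0xC6E3 − 2^16 = -14621.

-14621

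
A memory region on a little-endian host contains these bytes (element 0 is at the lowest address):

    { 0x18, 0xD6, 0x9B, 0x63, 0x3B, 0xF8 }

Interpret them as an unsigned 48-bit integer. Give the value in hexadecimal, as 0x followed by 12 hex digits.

In little-endian order the low byte comes first in memory.
Reassemble most-significant byte first: F8 3B 63 9B D6 18 → 0xF83B639BD618.

0xF83B639BD618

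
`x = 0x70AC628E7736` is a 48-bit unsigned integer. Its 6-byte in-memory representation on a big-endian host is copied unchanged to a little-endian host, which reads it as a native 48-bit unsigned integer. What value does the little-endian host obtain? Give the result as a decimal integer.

59887117839472

Stored big-endian, the bytes at ascending addresses are 70 AC 62 8E 77 36.
Read back as little-endian, the first byte is least significant, giving 0x36778E62AC70.
0x36778E62AC70 = 59887117839472.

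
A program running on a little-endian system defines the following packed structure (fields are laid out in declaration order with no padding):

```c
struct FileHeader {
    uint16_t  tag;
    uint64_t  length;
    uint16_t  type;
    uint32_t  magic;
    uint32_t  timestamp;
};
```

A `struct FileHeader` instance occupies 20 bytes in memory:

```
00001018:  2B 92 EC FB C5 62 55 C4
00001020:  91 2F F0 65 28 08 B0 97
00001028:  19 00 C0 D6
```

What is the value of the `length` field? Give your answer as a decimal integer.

3427736662414064620

`length` follows `tag` (2 bytes), so it starts at byte offset 2 and occupies 8 bytes.
Bytes at offsets 2..9: EC FB C5 62 55 C4 91 2F.
Little-endian: lowest address holds the least-significant byte.
Reassemble most-significant byte first: 2F 91 C4 55 62 C5 FB EC → 0x2F91C45562C5FBEC.
0x2F91C45562C5FBEC = 3427736662414064620.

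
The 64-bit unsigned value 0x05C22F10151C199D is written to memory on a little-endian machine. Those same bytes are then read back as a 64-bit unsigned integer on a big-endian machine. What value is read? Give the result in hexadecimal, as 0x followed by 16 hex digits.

0x9D191C15102FC205

Stored little-endian, the bytes at ascending addresses are 9D 19 1C 15 10 2F C2 05.
Read back as big-endian, the last byte is least significant, giving 0x9D191C15102FC205.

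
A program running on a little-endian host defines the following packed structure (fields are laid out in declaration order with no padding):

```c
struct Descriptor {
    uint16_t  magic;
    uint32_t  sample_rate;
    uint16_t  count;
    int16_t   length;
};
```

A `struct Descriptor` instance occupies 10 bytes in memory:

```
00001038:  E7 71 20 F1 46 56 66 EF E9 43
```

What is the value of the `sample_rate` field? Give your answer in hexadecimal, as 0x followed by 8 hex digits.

`sample_rate` follows `magic` (2 bytes), so it starts at byte offset 2 and occupies 4 bytes.
Bytes at offsets 2..5: 20 F1 46 56.
In little-endian order the low byte comes first in memory.
Reassemble most-significant byte first: 56 46 F1 20 → 0x5646F120.

0x5646F120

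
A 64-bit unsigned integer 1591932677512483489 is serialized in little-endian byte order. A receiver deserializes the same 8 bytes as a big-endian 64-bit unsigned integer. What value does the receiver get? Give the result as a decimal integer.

1591932677512483489 in 64-bit hexadecimal is 0x1617AE55F577D2A1.
Stored little-endian, the bytes at ascending addresses are A1 D2 77 F5 55 AE 17 16.
Read back as big-endian, the last byte is least significant, giving 0xA1D277F555AE1716.
0xA1D277F555AE1716 = 11660514280803800854.

11660514280803800854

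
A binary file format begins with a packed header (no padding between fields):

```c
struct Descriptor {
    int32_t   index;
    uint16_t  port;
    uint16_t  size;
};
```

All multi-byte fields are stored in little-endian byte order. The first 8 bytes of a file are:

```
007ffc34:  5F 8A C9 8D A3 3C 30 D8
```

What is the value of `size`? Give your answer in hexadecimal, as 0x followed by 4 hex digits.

0xD830

`size` follows `index` (4 B), `port` (2 B), so it starts at offset 4 + 2 = 6 and occupies 2 bytes.
Bytes at offsets 6..7: 30 D8.
In little-endian order the low byte comes first in memory.
Reassemble most-significant byte first: D8 30 → 0xD830.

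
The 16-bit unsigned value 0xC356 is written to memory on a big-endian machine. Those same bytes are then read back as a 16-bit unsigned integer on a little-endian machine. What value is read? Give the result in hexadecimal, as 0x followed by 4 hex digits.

0x56C3

Stored big-endian, the bytes at ascending addresses are C3 56.
Read back as little-endian, the first byte is least significant, giving 0x56C3.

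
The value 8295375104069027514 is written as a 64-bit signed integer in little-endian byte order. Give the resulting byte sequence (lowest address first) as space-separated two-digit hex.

BA 46 A7 D4 B4 17 1F 73

8295375104069027514 in hexadecimal, padded to 64 bits, is 0x731F17B4D4A746BA.
Split into bytes (most-significant first): 73 1F 17 B4 D4 A7 46 BA.
Little-endian stores the least-significant byte at the lowest address.
So at ascending addresses the bytes are BA 46 A7 D4 B4 17 1F 73.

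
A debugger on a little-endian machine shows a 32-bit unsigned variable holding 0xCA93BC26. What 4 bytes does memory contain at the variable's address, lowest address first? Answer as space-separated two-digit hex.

Split into bytes (most-significant first): CA 93 BC 26.
In little-endian order the low byte comes first in memory.
So at ascending addresses the bytes are 26 BC 93 CA.

26 BC 93 CA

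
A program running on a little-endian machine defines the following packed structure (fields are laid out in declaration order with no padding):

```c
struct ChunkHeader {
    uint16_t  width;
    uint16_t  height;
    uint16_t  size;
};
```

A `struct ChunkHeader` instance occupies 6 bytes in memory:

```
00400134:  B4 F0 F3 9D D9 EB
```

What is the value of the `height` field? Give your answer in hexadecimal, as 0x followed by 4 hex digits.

0x9DF3

`height` follows `width` (2 bytes), so it starts at byte offset 2 and occupies 2 bytes.
Bytes at offsets 2..3: F3 9D.
In little-endian order the low byte comes first in memory.
Reassemble most-significant byte first: 9D F3 → 0x9DF3.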